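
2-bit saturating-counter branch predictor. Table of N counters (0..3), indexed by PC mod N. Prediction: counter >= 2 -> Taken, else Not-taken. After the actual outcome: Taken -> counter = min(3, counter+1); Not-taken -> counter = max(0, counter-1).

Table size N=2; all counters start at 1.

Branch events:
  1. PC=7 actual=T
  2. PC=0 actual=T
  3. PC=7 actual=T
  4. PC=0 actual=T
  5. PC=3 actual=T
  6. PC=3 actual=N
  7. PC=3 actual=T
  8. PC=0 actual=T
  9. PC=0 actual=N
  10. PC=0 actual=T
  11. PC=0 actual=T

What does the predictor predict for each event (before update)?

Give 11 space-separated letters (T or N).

Ev 1: PC=7 idx=1 pred=N actual=T -> ctr[1]=2
Ev 2: PC=0 idx=0 pred=N actual=T -> ctr[0]=2
Ev 3: PC=7 idx=1 pred=T actual=T -> ctr[1]=3
Ev 4: PC=0 idx=0 pred=T actual=T -> ctr[0]=3
Ev 5: PC=3 idx=1 pred=T actual=T -> ctr[1]=3
Ev 6: PC=3 idx=1 pred=T actual=N -> ctr[1]=2
Ev 7: PC=3 idx=1 pred=T actual=T -> ctr[1]=3
Ev 8: PC=0 idx=0 pred=T actual=T -> ctr[0]=3
Ev 9: PC=0 idx=0 pred=T actual=N -> ctr[0]=2
Ev 10: PC=0 idx=0 pred=T actual=T -> ctr[0]=3
Ev 11: PC=0 idx=0 pred=T actual=T -> ctr[0]=3

Answer: N N T T T T T T T T T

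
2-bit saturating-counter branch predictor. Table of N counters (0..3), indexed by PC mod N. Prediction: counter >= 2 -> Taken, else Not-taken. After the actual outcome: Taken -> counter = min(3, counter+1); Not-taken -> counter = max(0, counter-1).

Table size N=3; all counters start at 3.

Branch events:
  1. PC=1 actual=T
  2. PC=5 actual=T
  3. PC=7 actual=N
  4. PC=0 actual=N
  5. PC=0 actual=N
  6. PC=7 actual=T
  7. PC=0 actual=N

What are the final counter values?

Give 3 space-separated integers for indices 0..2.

Ev 1: PC=1 idx=1 pred=T actual=T -> ctr[1]=3
Ev 2: PC=5 idx=2 pred=T actual=T -> ctr[2]=3
Ev 3: PC=7 idx=1 pred=T actual=N -> ctr[1]=2
Ev 4: PC=0 idx=0 pred=T actual=N -> ctr[0]=2
Ev 5: PC=0 idx=0 pred=T actual=N -> ctr[0]=1
Ev 6: PC=7 idx=1 pred=T actual=T -> ctr[1]=3
Ev 7: PC=0 idx=0 pred=N actual=N -> ctr[0]=0

Answer: 0 3 3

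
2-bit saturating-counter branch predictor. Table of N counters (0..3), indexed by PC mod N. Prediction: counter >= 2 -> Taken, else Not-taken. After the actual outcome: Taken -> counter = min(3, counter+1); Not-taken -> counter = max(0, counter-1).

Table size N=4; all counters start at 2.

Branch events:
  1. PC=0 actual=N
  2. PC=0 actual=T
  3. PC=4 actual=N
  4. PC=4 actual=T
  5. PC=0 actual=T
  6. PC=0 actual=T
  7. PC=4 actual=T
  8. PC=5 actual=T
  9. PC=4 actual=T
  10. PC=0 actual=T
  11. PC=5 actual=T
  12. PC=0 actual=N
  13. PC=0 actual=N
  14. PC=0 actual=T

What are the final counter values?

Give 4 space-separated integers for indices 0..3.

Ev 1: PC=0 idx=0 pred=T actual=N -> ctr[0]=1
Ev 2: PC=0 idx=0 pred=N actual=T -> ctr[0]=2
Ev 3: PC=4 idx=0 pred=T actual=N -> ctr[0]=1
Ev 4: PC=4 idx=0 pred=N actual=T -> ctr[0]=2
Ev 5: PC=0 idx=0 pred=T actual=T -> ctr[0]=3
Ev 6: PC=0 idx=0 pred=T actual=T -> ctr[0]=3
Ev 7: PC=4 idx=0 pred=T actual=T -> ctr[0]=3
Ev 8: PC=5 idx=1 pred=T actual=T -> ctr[1]=3
Ev 9: PC=4 idx=0 pred=T actual=T -> ctr[0]=3
Ev 10: PC=0 idx=0 pred=T actual=T -> ctr[0]=3
Ev 11: PC=5 idx=1 pred=T actual=T -> ctr[1]=3
Ev 12: PC=0 idx=0 pred=T actual=N -> ctr[0]=2
Ev 13: PC=0 idx=0 pred=T actual=N -> ctr[0]=1
Ev 14: PC=0 idx=0 pred=N actual=T -> ctr[0]=2

Answer: 2 3 2 2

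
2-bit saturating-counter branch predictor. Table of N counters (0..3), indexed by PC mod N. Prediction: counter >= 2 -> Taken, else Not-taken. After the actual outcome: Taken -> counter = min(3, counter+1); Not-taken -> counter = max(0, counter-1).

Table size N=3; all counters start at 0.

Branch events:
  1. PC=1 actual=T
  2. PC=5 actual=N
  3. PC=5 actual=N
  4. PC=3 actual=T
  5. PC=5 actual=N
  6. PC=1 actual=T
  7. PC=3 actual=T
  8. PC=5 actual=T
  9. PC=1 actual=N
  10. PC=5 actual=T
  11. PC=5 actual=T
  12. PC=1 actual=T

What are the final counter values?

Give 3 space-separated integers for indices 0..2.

Ev 1: PC=1 idx=1 pred=N actual=T -> ctr[1]=1
Ev 2: PC=5 idx=2 pred=N actual=N -> ctr[2]=0
Ev 3: PC=5 idx=2 pred=N actual=N -> ctr[2]=0
Ev 4: PC=3 idx=0 pred=N actual=T -> ctr[0]=1
Ev 5: PC=5 idx=2 pred=N actual=N -> ctr[2]=0
Ev 6: PC=1 idx=1 pred=N actual=T -> ctr[1]=2
Ev 7: PC=3 idx=0 pred=N actual=T -> ctr[0]=2
Ev 8: PC=5 idx=2 pred=N actual=T -> ctr[2]=1
Ev 9: PC=1 idx=1 pred=T actual=N -> ctr[1]=1
Ev 10: PC=5 idx=2 pred=N actual=T -> ctr[2]=2
Ev 11: PC=5 idx=2 pred=T actual=T -> ctr[2]=3
Ev 12: PC=1 idx=1 pred=N actual=T -> ctr[1]=2

Answer: 2 2 3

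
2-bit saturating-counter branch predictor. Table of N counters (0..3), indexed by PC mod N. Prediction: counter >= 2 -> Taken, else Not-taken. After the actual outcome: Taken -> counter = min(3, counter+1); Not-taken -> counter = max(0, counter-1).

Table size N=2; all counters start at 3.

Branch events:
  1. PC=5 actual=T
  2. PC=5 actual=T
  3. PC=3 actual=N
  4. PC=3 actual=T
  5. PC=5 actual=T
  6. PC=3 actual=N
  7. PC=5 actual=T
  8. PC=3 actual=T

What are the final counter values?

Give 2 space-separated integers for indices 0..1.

Answer: 3 3

Derivation:
Ev 1: PC=5 idx=1 pred=T actual=T -> ctr[1]=3
Ev 2: PC=5 idx=1 pred=T actual=T -> ctr[1]=3
Ev 3: PC=3 idx=1 pred=T actual=N -> ctr[1]=2
Ev 4: PC=3 idx=1 pred=T actual=T -> ctr[1]=3
Ev 5: PC=5 idx=1 pred=T actual=T -> ctr[1]=3
Ev 6: PC=3 idx=1 pred=T actual=N -> ctr[1]=2
Ev 7: PC=5 idx=1 pred=T actual=T -> ctr[1]=3
Ev 8: PC=3 idx=1 pred=T actual=T -> ctr[1]=3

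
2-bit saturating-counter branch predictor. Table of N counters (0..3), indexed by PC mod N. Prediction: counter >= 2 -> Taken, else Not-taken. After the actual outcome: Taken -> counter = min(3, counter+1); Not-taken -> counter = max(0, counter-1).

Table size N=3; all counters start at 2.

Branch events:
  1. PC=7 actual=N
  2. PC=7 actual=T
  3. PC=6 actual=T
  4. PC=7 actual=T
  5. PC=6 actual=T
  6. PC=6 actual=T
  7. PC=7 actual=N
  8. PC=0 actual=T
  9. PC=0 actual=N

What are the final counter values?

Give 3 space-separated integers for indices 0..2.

Ev 1: PC=7 idx=1 pred=T actual=N -> ctr[1]=1
Ev 2: PC=7 idx=1 pred=N actual=T -> ctr[1]=2
Ev 3: PC=6 idx=0 pred=T actual=T -> ctr[0]=3
Ev 4: PC=7 idx=1 pred=T actual=T -> ctr[1]=3
Ev 5: PC=6 idx=0 pred=T actual=T -> ctr[0]=3
Ev 6: PC=6 idx=0 pred=T actual=T -> ctr[0]=3
Ev 7: PC=7 idx=1 pred=T actual=N -> ctr[1]=2
Ev 8: PC=0 idx=0 pred=T actual=T -> ctr[0]=3
Ev 9: PC=0 idx=0 pred=T actual=N -> ctr[0]=2

Answer: 2 2 2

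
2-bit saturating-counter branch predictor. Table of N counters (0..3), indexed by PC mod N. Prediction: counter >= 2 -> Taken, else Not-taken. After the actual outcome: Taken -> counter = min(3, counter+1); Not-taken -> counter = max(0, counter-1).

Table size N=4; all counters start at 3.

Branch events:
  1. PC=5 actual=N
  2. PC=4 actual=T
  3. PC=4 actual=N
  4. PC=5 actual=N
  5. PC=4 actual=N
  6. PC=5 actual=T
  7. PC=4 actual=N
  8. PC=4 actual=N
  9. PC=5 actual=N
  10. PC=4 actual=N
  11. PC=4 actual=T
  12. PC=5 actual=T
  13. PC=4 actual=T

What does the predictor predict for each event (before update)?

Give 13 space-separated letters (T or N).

Answer: T T T T T N N N T N N N N

Derivation:
Ev 1: PC=5 idx=1 pred=T actual=N -> ctr[1]=2
Ev 2: PC=4 idx=0 pred=T actual=T -> ctr[0]=3
Ev 3: PC=4 idx=0 pred=T actual=N -> ctr[0]=2
Ev 4: PC=5 idx=1 pred=T actual=N -> ctr[1]=1
Ev 5: PC=4 idx=0 pred=T actual=N -> ctr[0]=1
Ev 6: PC=5 idx=1 pred=N actual=T -> ctr[1]=2
Ev 7: PC=4 idx=0 pred=N actual=N -> ctr[0]=0
Ev 8: PC=4 idx=0 pred=N actual=N -> ctr[0]=0
Ev 9: PC=5 idx=1 pred=T actual=N -> ctr[1]=1
Ev 10: PC=4 idx=0 pred=N actual=N -> ctr[0]=0
Ev 11: PC=4 idx=0 pred=N actual=T -> ctr[0]=1
Ev 12: PC=5 idx=1 pred=N actual=T -> ctr[1]=2
Ev 13: PC=4 idx=0 pred=N actual=T -> ctr[0]=2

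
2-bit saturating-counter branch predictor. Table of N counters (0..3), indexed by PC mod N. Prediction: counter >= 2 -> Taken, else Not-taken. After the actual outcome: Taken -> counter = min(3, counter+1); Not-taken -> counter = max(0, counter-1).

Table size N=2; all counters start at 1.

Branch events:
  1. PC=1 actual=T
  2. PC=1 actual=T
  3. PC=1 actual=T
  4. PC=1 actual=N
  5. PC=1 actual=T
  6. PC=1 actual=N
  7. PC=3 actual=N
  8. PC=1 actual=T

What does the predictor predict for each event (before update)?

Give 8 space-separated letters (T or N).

Answer: N T T T T T T N

Derivation:
Ev 1: PC=1 idx=1 pred=N actual=T -> ctr[1]=2
Ev 2: PC=1 idx=1 pred=T actual=T -> ctr[1]=3
Ev 3: PC=1 idx=1 pred=T actual=T -> ctr[1]=3
Ev 4: PC=1 idx=1 pred=T actual=N -> ctr[1]=2
Ev 5: PC=1 idx=1 pred=T actual=T -> ctr[1]=3
Ev 6: PC=1 idx=1 pred=T actual=N -> ctr[1]=2
Ev 7: PC=3 idx=1 pred=T actual=N -> ctr[1]=1
Ev 8: PC=1 idx=1 pred=N actual=T -> ctr[1]=2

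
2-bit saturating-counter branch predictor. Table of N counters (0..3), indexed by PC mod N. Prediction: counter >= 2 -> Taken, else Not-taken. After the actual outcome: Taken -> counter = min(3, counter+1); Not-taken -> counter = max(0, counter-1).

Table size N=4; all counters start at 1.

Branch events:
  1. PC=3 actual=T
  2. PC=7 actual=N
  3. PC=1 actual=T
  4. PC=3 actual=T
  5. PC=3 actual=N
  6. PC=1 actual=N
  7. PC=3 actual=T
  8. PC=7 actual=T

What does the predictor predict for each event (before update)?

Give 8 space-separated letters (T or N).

Ev 1: PC=3 idx=3 pred=N actual=T -> ctr[3]=2
Ev 2: PC=7 idx=3 pred=T actual=N -> ctr[3]=1
Ev 3: PC=1 idx=1 pred=N actual=T -> ctr[1]=2
Ev 4: PC=3 idx=3 pred=N actual=T -> ctr[3]=2
Ev 5: PC=3 idx=3 pred=T actual=N -> ctr[3]=1
Ev 6: PC=1 idx=1 pred=T actual=N -> ctr[1]=1
Ev 7: PC=3 idx=3 pred=N actual=T -> ctr[3]=2
Ev 8: PC=7 idx=3 pred=T actual=T -> ctr[3]=3

Answer: N T N N T T N T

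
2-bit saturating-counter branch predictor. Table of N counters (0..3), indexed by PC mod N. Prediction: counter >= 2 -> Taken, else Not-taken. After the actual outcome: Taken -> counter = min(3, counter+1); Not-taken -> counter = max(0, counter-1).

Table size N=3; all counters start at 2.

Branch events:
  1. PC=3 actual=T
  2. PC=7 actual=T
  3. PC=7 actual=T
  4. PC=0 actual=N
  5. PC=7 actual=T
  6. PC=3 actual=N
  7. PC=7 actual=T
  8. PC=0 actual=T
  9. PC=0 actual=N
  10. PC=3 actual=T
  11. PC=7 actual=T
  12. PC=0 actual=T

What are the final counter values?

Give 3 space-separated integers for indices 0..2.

Ev 1: PC=3 idx=0 pred=T actual=T -> ctr[0]=3
Ev 2: PC=7 idx=1 pred=T actual=T -> ctr[1]=3
Ev 3: PC=7 idx=1 pred=T actual=T -> ctr[1]=3
Ev 4: PC=0 idx=0 pred=T actual=N -> ctr[0]=2
Ev 5: PC=7 idx=1 pred=T actual=T -> ctr[1]=3
Ev 6: PC=3 idx=0 pred=T actual=N -> ctr[0]=1
Ev 7: PC=7 idx=1 pred=T actual=T -> ctr[1]=3
Ev 8: PC=0 idx=0 pred=N actual=T -> ctr[0]=2
Ev 9: PC=0 idx=0 pred=T actual=N -> ctr[0]=1
Ev 10: PC=3 idx=0 pred=N actual=T -> ctr[0]=2
Ev 11: PC=7 idx=1 pred=T actual=T -> ctr[1]=3
Ev 12: PC=0 idx=0 pred=T actual=T -> ctr[0]=3

Answer: 3 3 2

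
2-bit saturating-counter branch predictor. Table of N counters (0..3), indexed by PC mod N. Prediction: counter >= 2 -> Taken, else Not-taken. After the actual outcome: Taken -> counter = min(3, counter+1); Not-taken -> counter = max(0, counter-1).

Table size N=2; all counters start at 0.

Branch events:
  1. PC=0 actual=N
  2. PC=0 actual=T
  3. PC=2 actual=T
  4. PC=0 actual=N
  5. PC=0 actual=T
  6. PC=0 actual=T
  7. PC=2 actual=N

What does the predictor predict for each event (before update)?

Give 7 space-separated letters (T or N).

Ev 1: PC=0 idx=0 pred=N actual=N -> ctr[0]=0
Ev 2: PC=0 idx=0 pred=N actual=T -> ctr[0]=1
Ev 3: PC=2 idx=0 pred=N actual=T -> ctr[0]=2
Ev 4: PC=0 idx=0 pred=T actual=N -> ctr[0]=1
Ev 5: PC=0 idx=0 pred=N actual=T -> ctr[0]=2
Ev 6: PC=0 idx=0 pred=T actual=T -> ctr[0]=3
Ev 7: PC=2 idx=0 pred=T actual=N -> ctr[0]=2

Answer: N N N T N T T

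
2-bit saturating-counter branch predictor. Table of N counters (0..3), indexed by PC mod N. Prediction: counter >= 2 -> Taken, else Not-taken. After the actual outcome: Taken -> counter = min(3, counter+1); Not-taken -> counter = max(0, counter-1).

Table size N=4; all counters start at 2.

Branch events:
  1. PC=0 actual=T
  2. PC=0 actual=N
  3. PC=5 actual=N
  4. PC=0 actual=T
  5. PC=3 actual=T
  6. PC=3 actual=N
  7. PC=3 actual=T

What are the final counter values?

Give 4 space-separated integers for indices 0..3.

Ev 1: PC=0 idx=0 pred=T actual=T -> ctr[0]=3
Ev 2: PC=0 idx=0 pred=T actual=N -> ctr[0]=2
Ev 3: PC=5 idx=1 pred=T actual=N -> ctr[1]=1
Ev 4: PC=0 idx=0 pred=T actual=T -> ctr[0]=3
Ev 5: PC=3 idx=3 pred=T actual=T -> ctr[3]=3
Ev 6: PC=3 idx=3 pred=T actual=N -> ctr[3]=2
Ev 7: PC=3 idx=3 pred=T actual=T -> ctr[3]=3

Answer: 3 1 2 3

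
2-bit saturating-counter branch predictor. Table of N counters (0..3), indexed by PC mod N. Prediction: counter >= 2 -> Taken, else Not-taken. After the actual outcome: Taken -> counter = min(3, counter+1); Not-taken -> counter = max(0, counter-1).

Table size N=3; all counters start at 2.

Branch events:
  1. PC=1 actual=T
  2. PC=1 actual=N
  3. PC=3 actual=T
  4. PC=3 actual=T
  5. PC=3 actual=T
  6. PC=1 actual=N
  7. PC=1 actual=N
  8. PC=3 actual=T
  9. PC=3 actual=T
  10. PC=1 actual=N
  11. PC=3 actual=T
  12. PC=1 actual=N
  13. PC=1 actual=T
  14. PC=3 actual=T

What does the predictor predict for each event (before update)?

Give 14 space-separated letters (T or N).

Ev 1: PC=1 idx=1 pred=T actual=T -> ctr[1]=3
Ev 2: PC=1 idx=1 pred=T actual=N -> ctr[1]=2
Ev 3: PC=3 idx=0 pred=T actual=T -> ctr[0]=3
Ev 4: PC=3 idx=0 pred=T actual=T -> ctr[0]=3
Ev 5: PC=3 idx=0 pred=T actual=T -> ctr[0]=3
Ev 6: PC=1 idx=1 pred=T actual=N -> ctr[1]=1
Ev 7: PC=1 idx=1 pred=N actual=N -> ctr[1]=0
Ev 8: PC=3 idx=0 pred=T actual=T -> ctr[0]=3
Ev 9: PC=3 idx=0 pred=T actual=T -> ctr[0]=3
Ev 10: PC=1 idx=1 pred=N actual=N -> ctr[1]=0
Ev 11: PC=3 idx=0 pred=T actual=T -> ctr[0]=3
Ev 12: PC=1 idx=1 pred=N actual=N -> ctr[1]=0
Ev 13: PC=1 idx=1 pred=N actual=T -> ctr[1]=1
Ev 14: PC=3 idx=0 pred=T actual=T -> ctr[0]=3

Answer: T T T T T T N T T N T N N T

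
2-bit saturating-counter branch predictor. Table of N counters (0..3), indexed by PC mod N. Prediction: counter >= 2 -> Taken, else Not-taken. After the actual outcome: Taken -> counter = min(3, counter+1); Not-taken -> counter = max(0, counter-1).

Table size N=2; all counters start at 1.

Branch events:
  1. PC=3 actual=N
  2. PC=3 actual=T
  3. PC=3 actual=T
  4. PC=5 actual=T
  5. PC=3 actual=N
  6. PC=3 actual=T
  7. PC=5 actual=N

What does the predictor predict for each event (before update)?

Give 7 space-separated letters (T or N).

Ev 1: PC=3 idx=1 pred=N actual=N -> ctr[1]=0
Ev 2: PC=3 idx=1 pred=N actual=T -> ctr[1]=1
Ev 3: PC=3 idx=1 pred=N actual=T -> ctr[1]=2
Ev 4: PC=5 idx=1 pred=T actual=T -> ctr[1]=3
Ev 5: PC=3 idx=1 pred=T actual=N -> ctr[1]=2
Ev 6: PC=3 idx=1 pred=T actual=T -> ctr[1]=3
Ev 7: PC=5 idx=1 pred=T actual=N -> ctr[1]=2

Answer: N N N T T T T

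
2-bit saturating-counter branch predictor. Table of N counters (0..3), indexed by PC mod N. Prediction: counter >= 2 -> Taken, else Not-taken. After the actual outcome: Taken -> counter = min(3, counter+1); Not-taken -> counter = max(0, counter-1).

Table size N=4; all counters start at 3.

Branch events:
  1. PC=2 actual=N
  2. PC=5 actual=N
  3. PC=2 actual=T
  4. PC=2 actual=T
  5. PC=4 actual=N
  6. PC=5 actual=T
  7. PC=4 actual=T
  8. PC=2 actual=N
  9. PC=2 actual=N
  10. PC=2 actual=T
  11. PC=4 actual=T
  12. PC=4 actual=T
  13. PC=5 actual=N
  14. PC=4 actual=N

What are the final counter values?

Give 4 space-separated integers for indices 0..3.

Ev 1: PC=2 idx=2 pred=T actual=N -> ctr[2]=2
Ev 2: PC=5 idx=1 pred=T actual=N -> ctr[1]=2
Ev 3: PC=2 idx=2 pred=T actual=T -> ctr[2]=3
Ev 4: PC=2 idx=2 pred=T actual=T -> ctr[2]=3
Ev 5: PC=4 idx=0 pred=T actual=N -> ctr[0]=2
Ev 6: PC=5 idx=1 pred=T actual=T -> ctr[1]=3
Ev 7: PC=4 idx=0 pred=T actual=T -> ctr[0]=3
Ev 8: PC=2 idx=2 pred=T actual=N -> ctr[2]=2
Ev 9: PC=2 idx=2 pred=T actual=N -> ctr[2]=1
Ev 10: PC=2 idx=2 pred=N actual=T -> ctr[2]=2
Ev 11: PC=4 idx=0 pred=T actual=T -> ctr[0]=3
Ev 12: PC=4 idx=0 pred=T actual=T -> ctr[0]=3
Ev 13: PC=5 idx=1 pred=T actual=N -> ctr[1]=2
Ev 14: PC=4 idx=0 pred=T actual=N -> ctr[0]=2

Answer: 2 2 2 3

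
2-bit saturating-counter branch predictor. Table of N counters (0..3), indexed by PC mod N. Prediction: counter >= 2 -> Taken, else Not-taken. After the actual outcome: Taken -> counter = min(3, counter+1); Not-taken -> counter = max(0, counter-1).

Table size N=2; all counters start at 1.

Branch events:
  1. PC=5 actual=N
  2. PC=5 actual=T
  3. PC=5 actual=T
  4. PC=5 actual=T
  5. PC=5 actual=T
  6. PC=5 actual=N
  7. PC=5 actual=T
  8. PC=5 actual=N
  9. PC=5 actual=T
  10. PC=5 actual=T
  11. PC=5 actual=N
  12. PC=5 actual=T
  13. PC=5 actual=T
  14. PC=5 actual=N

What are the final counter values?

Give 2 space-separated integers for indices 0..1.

Ev 1: PC=5 idx=1 pred=N actual=N -> ctr[1]=0
Ev 2: PC=5 idx=1 pred=N actual=T -> ctr[1]=1
Ev 3: PC=5 idx=1 pred=N actual=T -> ctr[1]=2
Ev 4: PC=5 idx=1 pred=T actual=T -> ctr[1]=3
Ev 5: PC=5 idx=1 pred=T actual=T -> ctr[1]=3
Ev 6: PC=5 idx=1 pred=T actual=N -> ctr[1]=2
Ev 7: PC=5 idx=1 pred=T actual=T -> ctr[1]=3
Ev 8: PC=5 idx=1 pred=T actual=N -> ctr[1]=2
Ev 9: PC=5 idx=1 pred=T actual=T -> ctr[1]=3
Ev 10: PC=5 idx=1 pred=T actual=T -> ctr[1]=3
Ev 11: PC=5 idx=1 pred=T actual=N -> ctr[1]=2
Ev 12: PC=5 idx=1 pred=T actual=T -> ctr[1]=3
Ev 13: PC=5 idx=1 pred=T actual=T -> ctr[1]=3
Ev 14: PC=5 idx=1 pred=T actual=N -> ctr[1]=2

Answer: 1 2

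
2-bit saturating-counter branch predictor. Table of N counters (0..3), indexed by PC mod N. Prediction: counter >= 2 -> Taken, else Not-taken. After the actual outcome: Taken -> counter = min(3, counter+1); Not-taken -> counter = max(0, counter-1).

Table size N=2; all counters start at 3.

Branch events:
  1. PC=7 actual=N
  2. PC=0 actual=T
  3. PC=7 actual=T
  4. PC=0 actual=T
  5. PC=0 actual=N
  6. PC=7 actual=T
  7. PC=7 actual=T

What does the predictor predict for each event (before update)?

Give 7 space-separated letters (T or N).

Ev 1: PC=7 idx=1 pred=T actual=N -> ctr[1]=2
Ev 2: PC=0 idx=0 pred=T actual=T -> ctr[0]=3
Ev 3: PC=7 idx=1 pred=T actual=T -> ctr[1]=3
Ev 4: PC=0 idx=0 pred=T actual=T -> ctr[0]=3
Ev 5: PC=0 idx=0 pred=T actual=N -> ctr[0]=2
Ev 6: PC=7 idx=1 pred=T actual=T -> ctr[1]=3
Ev 7: PC=7 idx=1 pred=T actual=T -> ctr[1]=3

Answer: T T T T T T T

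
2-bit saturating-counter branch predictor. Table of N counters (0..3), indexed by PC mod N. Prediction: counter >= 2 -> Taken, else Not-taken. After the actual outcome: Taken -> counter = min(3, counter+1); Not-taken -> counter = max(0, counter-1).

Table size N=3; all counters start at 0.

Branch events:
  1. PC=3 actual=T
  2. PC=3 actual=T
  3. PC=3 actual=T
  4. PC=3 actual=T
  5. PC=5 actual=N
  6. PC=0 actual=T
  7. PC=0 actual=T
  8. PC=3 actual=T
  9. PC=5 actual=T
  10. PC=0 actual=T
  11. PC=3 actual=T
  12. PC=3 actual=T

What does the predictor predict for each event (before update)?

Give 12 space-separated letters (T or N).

Answer: N N T T N T T T N T T T

Derivation:
Ev 1: PC=3 idx=0 pred=N actual=T -> ctr[0]=1
Ev 2: PC=3 idx=0 pred=N actual=T -> ctr[0]=2
Ev 3: PC=3 idx=0 pred=T actual=T -> ctr[0]=3
Ev 4: PC=3 idx=0 pred=T actual=T -> ctr[0]=3
Ev 5: PC=5 idx=2 pred=N actual=N -> ctr[2]=0
Ev 6: PC=0 idx=0 pred=T actual=T -> ctr[0]=3
Ev 7: PC=0 idx=0 pred=T actual=T -> ctr[0]=3
Ev 8: PC=3 idx=0 pred=T actual=T -> ctr[0]=3
Ev 9: PC=5 idx=2 pred=N actual=T -> ctr[2]=1
Ev 10: PC=0 idx=0 pred=T actual=T -> ctr[0]=3
Ev 11: PC=3 idx=0 pred=T actual=T -> ctr[0]=3
Ev 12: PC=3 idx=0 pred=T actual=T -> ctr[0]=3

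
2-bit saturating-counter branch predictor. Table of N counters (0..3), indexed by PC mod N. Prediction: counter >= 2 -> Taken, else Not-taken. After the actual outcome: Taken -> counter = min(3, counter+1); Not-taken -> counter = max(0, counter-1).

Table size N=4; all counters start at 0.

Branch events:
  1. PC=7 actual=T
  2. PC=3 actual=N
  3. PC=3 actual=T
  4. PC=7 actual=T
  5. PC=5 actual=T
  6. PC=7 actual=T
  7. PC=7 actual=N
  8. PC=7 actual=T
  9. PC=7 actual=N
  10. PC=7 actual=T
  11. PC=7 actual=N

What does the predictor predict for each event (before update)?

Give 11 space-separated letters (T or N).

Answer: N N N N N T T T T T T

Derivation:
Ev 1: PC=7 idx=3 pred=N actual=T -> ctr[3]=1
Ev 2: PC=3 idx=3 pred=N actual=N -> ctr[3]=0
Ev 3: PC=3 idx=3 pred=N actual=T -> ctr[3]=1
Ev 4: PC=7 idx=3 pred=N actual=T -> ctr[3]=2
Ev 5: PC=5 idx=1 pred=N actual=T -> ctr[1]=1
Ev 6: PC=7 idx=3 pred=T actual=T -> ctr[3]=3
Ev 7: PC=7 idx=3 pred=T actual=N -> ctr[3]=2
Ev 8: PC=7 idx=3 pred=T actual=T -> ctr[3]=3
Ev 9: PC=7 idx=3 pred=T actual=N -> ctr[3]=2
Ev 10: PC=7 idx=3 pred=T actual=T -> ctr[3]=3
Ev 11: PC=7 idx=3 pred=T actual=N -> ctr[3]=2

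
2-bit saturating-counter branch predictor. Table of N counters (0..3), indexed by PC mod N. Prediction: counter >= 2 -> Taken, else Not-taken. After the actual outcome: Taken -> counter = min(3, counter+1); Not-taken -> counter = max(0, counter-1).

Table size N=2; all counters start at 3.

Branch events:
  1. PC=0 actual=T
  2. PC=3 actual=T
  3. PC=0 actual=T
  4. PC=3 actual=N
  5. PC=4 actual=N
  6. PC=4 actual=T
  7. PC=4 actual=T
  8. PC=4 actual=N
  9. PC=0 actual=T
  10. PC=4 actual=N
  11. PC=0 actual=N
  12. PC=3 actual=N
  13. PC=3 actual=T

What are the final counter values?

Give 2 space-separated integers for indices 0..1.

Answer: 1 2

Derivation:
Ev 1: PC=0 idx=0 pred=T actual=T -> ctr[0]=3
Ev 2: PC=3 idx=1 pred=T actual=T -> ctr[1]=3
Ev 3: PC=0 idx=0 pred=T actual=T -> ctr[0]=3
Ev 4: PC=3 idx=1 pred=T actual=N -> ctr[1]=2
Ev 5: PC=4 idx=0 pred=T actual=N -> ctr[0]=2
Ev 6: PC=4 idx=0 pred=T actual=T -> ctr[0]=3
Ev 7: PC=4 idx=0 pred=T actual=T -> ctr[0]=3
Ev 8: PC=4 idx=0 pred=T actual=N -> ctr[0]=2
Ev 9: PC=0 idx=0 pred=T actual=T -> ctr[0]=3
Ev 10: PC=4 idx=0 pred=T actual=N -> ctr[0]=2
Ev 11: PC=0 idx=0 pred=T actual=N -> ctr[0]=1
Ev 12: PC=3 idx=1 pred=T actual=N -> ctr[1]=1
Ev 13: PC=3 idx=1 pred=N actual=T -> ctr[1]=2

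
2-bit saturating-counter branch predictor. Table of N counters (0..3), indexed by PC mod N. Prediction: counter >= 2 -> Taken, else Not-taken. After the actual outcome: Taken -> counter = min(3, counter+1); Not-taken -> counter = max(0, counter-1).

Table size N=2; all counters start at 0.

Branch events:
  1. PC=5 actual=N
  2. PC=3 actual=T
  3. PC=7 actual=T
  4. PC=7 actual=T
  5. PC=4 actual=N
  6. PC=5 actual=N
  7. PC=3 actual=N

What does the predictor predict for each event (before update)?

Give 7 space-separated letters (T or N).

Answer: N N N T N T T

Derivation:
Ev 1: PC=5 idx=1 pred=N actual=N -> ctr[1]=0
Ev 2: PC=3 idx=1 pred=N actual=T -> ctr[1]=1
Ev 3: PC=7 idx=1 pred=N actual=T -> ctr[1]=2
Ev 4: PC=7 idx=1 pred=T actual=T -> ctr[1]=3
Ev 5: PC=4 idx=0 pred=N actual=N -> ctr[0]=0
Ev 6: PC=5 idx=1 pred=T actual=N -> ctr[1]=2
Ev 7: PC=3 idx=1 pred=T actual=N -> ctr[1]=1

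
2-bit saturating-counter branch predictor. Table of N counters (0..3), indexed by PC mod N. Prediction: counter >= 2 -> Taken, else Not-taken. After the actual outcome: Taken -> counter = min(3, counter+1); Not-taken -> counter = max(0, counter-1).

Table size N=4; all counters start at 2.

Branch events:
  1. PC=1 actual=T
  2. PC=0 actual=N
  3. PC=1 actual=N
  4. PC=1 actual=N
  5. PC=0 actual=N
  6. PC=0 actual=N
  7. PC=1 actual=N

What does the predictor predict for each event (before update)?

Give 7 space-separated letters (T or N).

Ev 1: PC=1 idx=1 pred=T actual=T -> ctr[1]=3
Ev 2: PC=0 idx=0 pred=T actual=N -> ctr[0]=1
Ev 3: PC=1 idx=1 pred=T actual=N -> ctr[1]=2
Ev 4: PC=1 idx=1 pred=T actual=N -> ctr[1]=1
Ev 5: PC=0 idx=0 pred=N actual=N -> ctr[0]=0
Ev 6: PC=0 idx=0 pred=N actual=N -> ctr[0]=0
Ev 7: PC=1 idx=1 pred=N actual=N -> ctr[1]=0

Answer: T T T T N N N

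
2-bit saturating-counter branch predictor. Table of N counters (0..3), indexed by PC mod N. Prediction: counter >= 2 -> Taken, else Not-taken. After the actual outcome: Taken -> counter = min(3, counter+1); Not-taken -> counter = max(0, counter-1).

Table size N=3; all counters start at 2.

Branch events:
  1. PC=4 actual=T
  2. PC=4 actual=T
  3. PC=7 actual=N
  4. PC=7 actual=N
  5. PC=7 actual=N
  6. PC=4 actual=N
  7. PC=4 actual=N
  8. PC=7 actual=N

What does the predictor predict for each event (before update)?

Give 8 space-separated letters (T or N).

Answer: T T T T N N N N

Derivation:
Ev 1: PC=4 idx=1 pred=T actual=T -> ctr[1]=3
Ev 2: PC=4 idx=1 pred=T actual=T -> ctr[1]=3
Ev 3: PC=7 idx=1 pred=T actual=N -> ctr[1]=2
Ev 4: PC=7 idx=1 pred=T actual=N -> ctr[1]=1
Ev 5: PC=7 idx=1 pred=N actual=N -> ctr[1]=0
Ev 6: PC=4 idx=1 pred=N actual=N -> ctr[1]=0
Ev 7: PC=4 idx=1 pred=N actual=N -> ctr[1]=0
Ev 8: PC=7 idx=1 pred=N actual=N -> ctr[1]=0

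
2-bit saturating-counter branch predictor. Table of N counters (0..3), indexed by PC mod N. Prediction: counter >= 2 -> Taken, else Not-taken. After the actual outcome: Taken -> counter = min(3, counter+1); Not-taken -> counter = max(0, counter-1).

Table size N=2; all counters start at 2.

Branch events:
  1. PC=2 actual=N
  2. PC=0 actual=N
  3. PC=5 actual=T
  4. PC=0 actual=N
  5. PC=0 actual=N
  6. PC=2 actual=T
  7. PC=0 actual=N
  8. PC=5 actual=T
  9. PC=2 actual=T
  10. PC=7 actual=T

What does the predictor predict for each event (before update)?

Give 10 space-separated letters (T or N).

Ev 1: PC=2 idx=0 pred=T actual=N -> ctr[0]=1
Ev 2: PC=0 idx=0 pred=N actual=N -> ctr[0]=0
Ev 3: PC=5 idx=1 pred=T actual=T -> ctr[1]=3
Ev 4: PC=0 idx=0 pred=N actual=N -> ctr[0]=0
Ev 5: PC=0 idx=0 pred=N actual=N -> ctr[0]=0
Ev 6: PC=2 idx=0 pred=N actual=T -> ctr[0]=1
Ev 7: PC=0 idx=0 pred=N actual=N -> ctr[0]=0
Ev 8: PC=5 idx=1 pred=T actual=T -> ctr[1]=3
Ev 9: PC=2 idx=0 pred=N actual=T -> ctr[0]=1
Ev 10: PC=7 idx=1 pred=T actual=T -> ctr[1]=3

Answer: T N T N N N N T N T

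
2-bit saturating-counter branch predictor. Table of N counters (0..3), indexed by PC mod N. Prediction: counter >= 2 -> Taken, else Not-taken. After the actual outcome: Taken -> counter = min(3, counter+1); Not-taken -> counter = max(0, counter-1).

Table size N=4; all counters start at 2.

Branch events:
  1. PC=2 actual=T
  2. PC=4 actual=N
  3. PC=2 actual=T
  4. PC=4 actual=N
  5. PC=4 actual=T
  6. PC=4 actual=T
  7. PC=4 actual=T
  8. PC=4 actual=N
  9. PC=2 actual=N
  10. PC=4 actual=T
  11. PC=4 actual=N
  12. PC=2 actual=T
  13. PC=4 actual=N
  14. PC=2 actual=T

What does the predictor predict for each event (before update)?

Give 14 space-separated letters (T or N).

Answer: T T T N N N T T T T T T T T

Derivation:
Ev 1: PC=2 idx=2 pred=T actual=T -> ctr[2]=3
Ev 2: PC=4 idx=0 pred=T actual=N -> ctr[0]=1
Ev 3: PC=2 idx=2 pred=T actual=T -> ctr[2]=3
Ev 4: PC=4 idx=0 pred=N actual=N -> ctr[0]=0
Ev 5: PC=4 idx=0 pred=N actual=T -> ctr[0]=1
Ev 6: PC=4 idx=0 pred=N actual=T -> ctr[0]=2
Ev 7: PC=4 idx=0 pred=T actual=T -> ctr[0]=3
Ev 8: PC=4 idx=0 pred=T actual=N -> ctr[0]=2
Ev 9: PC=2 idx=2 pred=T actual=N -> ctr[2]=2
Ev 10: PC=4 idx=0 pred=T actual=T -> ctr[0]=3
Ev 11: PC=4 idx=0 pred=T actual=N -> ctr[0]=2
Ev 12: PC=2 idx=2 pred=T actual=T -> ctr[2]=3
Ev 13: PC=4 idx=0 pred=T actual=N -> ctr[0]=1
Ev 14: PC=2 idx=2 pred=T actual=T -> ctr[2]=3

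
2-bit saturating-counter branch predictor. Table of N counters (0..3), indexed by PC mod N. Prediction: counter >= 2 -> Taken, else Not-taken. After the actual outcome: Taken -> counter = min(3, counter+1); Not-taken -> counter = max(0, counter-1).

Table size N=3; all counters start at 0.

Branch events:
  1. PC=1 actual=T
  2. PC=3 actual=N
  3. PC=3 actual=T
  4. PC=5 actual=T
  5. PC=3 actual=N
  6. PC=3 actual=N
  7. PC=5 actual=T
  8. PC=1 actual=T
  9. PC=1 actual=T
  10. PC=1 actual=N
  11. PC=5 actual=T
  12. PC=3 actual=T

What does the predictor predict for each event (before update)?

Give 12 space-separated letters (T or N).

Ev 1: PC=1 idx=1 pred=N actual=T -> ctr[1]=1
Ev 2: PC=3 idx=0 pred=N actual=N -> ctr[0]=0
Ev 3: PC=3 idx=0 pred=N actual=T -> ctr[0]=1
Ev 4: PC=5 idx=2 pred=N actual=T -> ctr[2]=1
Ev 5: PC=3 idx=0 pred=N actual=N -> ctr[0]=0
Ev 6: PC=3 idx=0 pred=N actual=N -> ctr[0]=0
Ev 7: PC=5 idx=2 pred=N actual=T -> ctr[2]=2
Ev 8: PC=1 idx=1 pred=N actual=T -> ctr[1]=2
Ev 9: PC=1 idx=1 pred=T actual=T -> ctr[1]=3
Ev 10: PC=1 idx=1 pred=T actual=N -> ctr[1]=2
Ev 11: PC=5 idx=2 pred=T actual=T -> ctr[2]=3
Ev 12: PC=3 idx=0 pred=N actual=T -> ctr[0]=1

Answer: N N N N N N N N T T T N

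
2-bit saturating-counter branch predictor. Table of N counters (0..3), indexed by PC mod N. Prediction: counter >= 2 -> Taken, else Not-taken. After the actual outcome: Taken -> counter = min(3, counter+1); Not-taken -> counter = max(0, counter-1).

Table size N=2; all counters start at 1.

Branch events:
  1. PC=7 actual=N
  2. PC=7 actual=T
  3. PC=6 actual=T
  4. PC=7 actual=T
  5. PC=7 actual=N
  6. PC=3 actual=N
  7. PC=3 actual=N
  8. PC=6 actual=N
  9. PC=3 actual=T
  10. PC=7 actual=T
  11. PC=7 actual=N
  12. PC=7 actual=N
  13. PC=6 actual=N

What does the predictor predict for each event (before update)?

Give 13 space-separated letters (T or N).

Ev 1: PC=7 idx=1 pred=N actual=N -> ctr[1]=0
Ev 2: PC=7 idx=1 pred=N actual=T -> ctr[1]=1
Ev 3: PC=6 idx=0 pred=N actual=T -> ctr[0]=2
Ev 4: PC=7 idx=1 pred=N actual=T -> ctr[1]=2
Ev 5: PC=7 idx=1 pred=T actual=N -> ctr[1]=1
Ev 6: PC=3 idx=1 pred=N actual=N -> ctr[1]=0
Ev 7: PC=3 idx=1 pred=N actual=N -> ctr[1]=0
Ev 8: PC=6 idx=0 pred=T actual=N -> ctr[0]=1
Ev 9: PC=3 idx=1 pred=N actual=T -> ctr[1]=1
Ev 10: PC=7 idx=1 pred=N actual=T -> ctr[1]=2
Ev 11: PC=7 idx=1 pred=T actual=N -> ctr[1]=1
Ev 12: PC=7 idx=1 pred=N actual=N -> ctr[1]=0
Ev 13: PC=6 idx=0 pred=N actual=N -> ctr[0]=0

Answer: N N N N T N N T N N T N N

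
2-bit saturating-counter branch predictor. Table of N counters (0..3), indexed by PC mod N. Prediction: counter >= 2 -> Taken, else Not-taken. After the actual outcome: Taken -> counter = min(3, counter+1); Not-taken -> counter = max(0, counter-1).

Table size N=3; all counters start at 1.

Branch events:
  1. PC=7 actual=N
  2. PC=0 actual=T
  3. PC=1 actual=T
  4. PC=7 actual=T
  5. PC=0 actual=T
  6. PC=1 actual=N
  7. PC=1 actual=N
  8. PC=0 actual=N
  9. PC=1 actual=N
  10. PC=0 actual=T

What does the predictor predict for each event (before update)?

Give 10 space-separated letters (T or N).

Answer: N N N N T T N T N T

Derivation:
Ev 1: PC=7 idx=1 pred=N actual=N -> ctr[1]=0
Ev 2: PC=0 idx=0 pred=N actual=T -> ctr[0]=2
Ev 3: PC=1 idx=1 pred=N actual=T -> ctr[1]=1
Ev 4: PC=7 idx=1 pred=N actual=T -> ctr[1]=2
Ev 5: PC=0 idx=0 pred=T actual=T -> ctr[0]=3
Ev 6: PC=1 idx=1 pred=T actual=N -> ctr[1]=1
Ev 7: PC=1 idx=1 pred=N actual=N -> ctr[1]=0
Ev 8: PC=0 idx=0 pred=T actual=N -> ctr[0]=2
Ev 9: PC=1 idx=1 pred=N actual=N -> ctr[1]=0
Ev 10: PC=0 idx=0 pred=T actual=T -> ctr[0]=3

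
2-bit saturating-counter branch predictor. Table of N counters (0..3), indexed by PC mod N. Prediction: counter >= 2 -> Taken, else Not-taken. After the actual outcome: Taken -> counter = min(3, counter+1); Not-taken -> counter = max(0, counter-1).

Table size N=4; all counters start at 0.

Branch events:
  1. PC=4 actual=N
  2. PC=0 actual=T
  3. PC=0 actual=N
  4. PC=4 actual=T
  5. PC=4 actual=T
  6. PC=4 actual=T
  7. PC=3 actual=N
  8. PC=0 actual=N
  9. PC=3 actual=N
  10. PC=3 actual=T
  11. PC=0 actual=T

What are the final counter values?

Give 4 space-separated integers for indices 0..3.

Ev 1: PC=4 idx=0 pred=N actual=N -> ctr[0]=0
Ev 2: PC=0 idx=0 pred=N actual=T -> ctr[0]=1
Ev 3: PC=0 idx=0 pred=N actual=N -> ctr[0]=0
Ev 4: PC=4 idx=0 pred=N actual=T -> ctr[0]=1
Ev 5: PC=4 idx=0 pred=N actual=T -> ctr[0]=2
Ev 6: PC=4 idx=0 pred=T actual=T -> ctr[0]=3
Ev 7: PC=3 idx=3 pred=N actual=N -> ctr[3]=0
Ev 8: PC=0 idx=0 pred=T actual=N -> ctr[0]=2
Ev 9: PC=3 idx=3 pred=N actual=N -> ctr[3]=0
Ev 10: PC=3 idx=3 pred=N actual=T -> ctr[3]=1
Ev 11: PC=0 idx=0 pred=T actual=T -> ctr[0]=3

Answer: 3 0 0 1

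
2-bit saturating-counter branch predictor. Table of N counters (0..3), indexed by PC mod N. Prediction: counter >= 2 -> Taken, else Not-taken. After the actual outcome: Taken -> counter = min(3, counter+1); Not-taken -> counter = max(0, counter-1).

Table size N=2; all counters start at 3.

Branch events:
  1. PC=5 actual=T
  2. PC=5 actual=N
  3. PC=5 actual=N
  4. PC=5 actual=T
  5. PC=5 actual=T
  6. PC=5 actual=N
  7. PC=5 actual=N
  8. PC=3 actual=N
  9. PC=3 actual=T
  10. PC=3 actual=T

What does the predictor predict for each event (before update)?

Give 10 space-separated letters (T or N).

Answer: T T T N T T T N N N

Derivation:
Ev 1: PC=5 idx=1 pred=T actual=T -> ctr[1]=3
Ev 2: PC=5 idx=1 pred=T actual=N -> ctr[1]=2
Ev 3: PC=5 idx=1 pred=T actual=N -> ctr[1]=1
Ev 4: PC=5 idx=1 pred=N actual=T -> ctr[1]=2
Ev 5: PC=5 idx=1 pred=T actual=T -> ctr[1]=3
Ev 6: PC=5 idx=1 pred=T actual=N -> ctr[1]=2
Ev 7: PC=5 idx=1 pred=T actual=N -> ctr[1]=1
Ev 8: PC=3 idx=1 pred=N actual=N -> ctr[1]=0
Ev 9: PC=3 idx=1 pred=N actual=T -> ctr[1]=1
Ev 10: PC=3 idx=1 pred=N actual=T -> ctr[1]=2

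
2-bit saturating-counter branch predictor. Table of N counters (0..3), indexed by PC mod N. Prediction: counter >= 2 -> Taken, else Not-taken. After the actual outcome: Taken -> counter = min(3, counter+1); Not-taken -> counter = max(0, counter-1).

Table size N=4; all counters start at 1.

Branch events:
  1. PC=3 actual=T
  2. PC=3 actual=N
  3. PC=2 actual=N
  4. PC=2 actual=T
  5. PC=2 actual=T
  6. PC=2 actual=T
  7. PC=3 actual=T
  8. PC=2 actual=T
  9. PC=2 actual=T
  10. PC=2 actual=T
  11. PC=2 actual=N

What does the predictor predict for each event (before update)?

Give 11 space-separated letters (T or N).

Ev 1: PC=3 idx=3 pred=N actual=T -> ctr[3]=2
Ev 2: PC=3 idx=3 pred=T actual=N -> ctr[3]=1
Ev 3: PC=2 idx=2 pred=N actual=N -> ctr[2]=0
Ev 4: PC=2 idx=2 pred=N actual=T -> ctr[2]=1
Ev 5: PC=2 idx=2 pred=N actual=T -> ctr[2]=2
Ev 6: PC=2 idx=2 pred=T actual=T -> ctr[2]=3
Ev 7: PC=3 idx=3 pred=N actual=T -> ctr[3]=2
Ev 8: PC=2 idx=2 pred=T actual=T -> ctr[2]=3
Ev 9: PC=2 idx=2 pred=T actual=T -> ctr[2]=3
Ev 10: PC=2 idx=2 pred=T actual=T -> ctr[2]=3
Ev 11: PC=2 idx=2 pred=T actual=N -> ctr[2]=2

Answer: N T N N N T N T T T T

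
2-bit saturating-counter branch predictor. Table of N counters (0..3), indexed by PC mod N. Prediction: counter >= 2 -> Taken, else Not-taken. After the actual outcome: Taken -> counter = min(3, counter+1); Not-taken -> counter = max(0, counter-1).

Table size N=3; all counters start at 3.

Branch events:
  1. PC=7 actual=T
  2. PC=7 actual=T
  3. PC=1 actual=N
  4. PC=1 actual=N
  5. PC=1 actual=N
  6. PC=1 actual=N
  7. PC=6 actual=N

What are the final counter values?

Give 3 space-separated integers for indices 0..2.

Ev 1: PC=7 idx=1 pred=T actual=T -> ctr[1]=3
Ev 2: PC=7 idx=1 pred=T actual=T -> ctr[1]=3
Ev 3: PC=1 idx=1 pred=T actual=N -> ctr[1]=2
Ev 4: PC=1 idx=1 pred=T actual=N -> ctr[1]=1
Ev 5: PC=1 idx=1 pred=N actual=N -> ctr[1]=0
Ev 6: PC=1 idx=1 pred=N actual=N -> ctr[1]=0
Ev 7: PC=6 idx=0 pred=T actual=N -> ctr[0]=2

Answer: 2 0 3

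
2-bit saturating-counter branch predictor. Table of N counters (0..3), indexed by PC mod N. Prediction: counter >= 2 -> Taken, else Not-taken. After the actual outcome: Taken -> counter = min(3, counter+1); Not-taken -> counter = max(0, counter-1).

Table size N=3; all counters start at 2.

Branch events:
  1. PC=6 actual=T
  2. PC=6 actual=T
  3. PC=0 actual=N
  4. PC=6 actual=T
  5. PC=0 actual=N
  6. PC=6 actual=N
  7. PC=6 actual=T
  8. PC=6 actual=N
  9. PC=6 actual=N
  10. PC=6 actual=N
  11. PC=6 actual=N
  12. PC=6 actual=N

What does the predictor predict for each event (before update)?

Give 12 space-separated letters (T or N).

Ev 1: PC=6 idx=0 pred=T actual=T -> ctr[0]=3
Ev 2: PC=6 idx=0 pred=T actual=T -> ctr[0]=3
Ev 3: PC=0 idx=0 pred=T actual=N -> ctr[0]=2
Ev 4: PC=6 idx=0 pred=T actual=T -> ctr[0]=3
Ev 5: PC=0 idx=0 pred=T actual=N -> ctr[0]=2
Ev 6: PC=6 idx=0 pred=T actual=N -> ctr[0]=1
Ev 7: PC=6 idx=0 pred=N actual=T -> ctr[0]=2
Ev 8: PC=6 idx=0 pred=T actual=N -> ctr[0]=1
Ev 9: PC=6 idx=0 pred=N actual=N -> ctr[0]=0
Ev 10: PC=6 idx=0 pred=N actual=N -> ctr[0]=0
Ev 11: PC=6 idx=0 pred=N actual=N -> ctr[0]=0
Ev 12: PC=6 idx=0 pred=N actual=N -> ctr[0]=0

Answer: T T T T T T N T N N N N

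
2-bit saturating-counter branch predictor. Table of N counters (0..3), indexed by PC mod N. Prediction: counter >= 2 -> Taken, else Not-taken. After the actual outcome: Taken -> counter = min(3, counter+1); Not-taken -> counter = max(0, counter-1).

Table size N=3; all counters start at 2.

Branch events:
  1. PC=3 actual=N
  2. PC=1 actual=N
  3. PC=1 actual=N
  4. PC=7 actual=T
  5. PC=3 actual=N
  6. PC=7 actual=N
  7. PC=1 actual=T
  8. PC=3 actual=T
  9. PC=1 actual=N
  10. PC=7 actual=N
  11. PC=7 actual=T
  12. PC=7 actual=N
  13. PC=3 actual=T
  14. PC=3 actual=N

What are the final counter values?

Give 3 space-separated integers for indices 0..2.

Ev 1: PC=3 idx=0 pred=T actual=N -> ctr[0]=1
Ev 2: PC=1 idx=1 pred=T actual=N -> ctr[1]=1
Ev 3: PC=1 idx=1 pred=N actual=N -> ctr[1]=0
Ev 4: PC=7 idx=1 pred=N actual=T -> ctr[1]=1
Ev 5: PC=3 idx=0 pred=N actual=N -> ctr[0]=0
Ev 6: PC=7 idx=1 pred=N actual=N -> ctr[1]=0
Ev 7: PC=1 idx=1 pred=N actual=T -> ctr[1]=1
Ev 8: PC=3 idx=0 pred=N actual=T -> ctr[0]=1
Ev 9: PC=1 idx=1 pred=N actual=N -> ctr[1]=0
Ev 10: PC=7 idx=1 pred=N actual=N -> ctr[1]=0
Ev 11: PC=7 idx=1 pred=N actual=T -> ctr[1]=1
Ev 12: PC=7 idx=1 pred=N actual=N -> ctr[1]=0
Ev 13: PC=3 idx=0 pred=N actual=T -> ctr[0]=2
Ev 14: PC=3 idx=0 pred=T actual=N -> ctr[0]=1

Answer: 1 0 2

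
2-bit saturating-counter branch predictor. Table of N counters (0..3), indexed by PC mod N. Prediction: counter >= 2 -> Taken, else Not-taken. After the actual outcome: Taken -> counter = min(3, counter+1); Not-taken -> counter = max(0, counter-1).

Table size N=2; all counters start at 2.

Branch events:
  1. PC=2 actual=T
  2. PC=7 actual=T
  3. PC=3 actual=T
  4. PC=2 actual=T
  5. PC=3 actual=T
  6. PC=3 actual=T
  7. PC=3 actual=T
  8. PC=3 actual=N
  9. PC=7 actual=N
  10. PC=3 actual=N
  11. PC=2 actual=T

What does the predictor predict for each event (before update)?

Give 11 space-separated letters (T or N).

Ev 1: PC=2 idx=0 pred=T actual=T -> ctr[0]=3
Ev 2: PC=7 idx=1 pred=T actual=T -> ctr[1]=3
Ev 3: PC=3 idx=1 pred=T actual=T -> ctr[1]=3
Ev 4: PC=2 idx=0 pred=T actual=T -> ctr[0]=3
Ev 5: PC=3 idx=1 pred=T actual=T -> ctr[1]=3
Ev 6: PC=3 idx=1 pred=T actual=T -> ctr[1]=3
Ev 7: PC=3 idx=1 pred=T actual=T -> ctr[1]=3
Ev 8: PC=3 idx=1 pred=T actual=N -> ctr[1]=2
Ev 9: PC=7 idx=1 pred=T actual=N -> ctr[1]=1
Ev 10: PC=3 idx=1 pred=N actual=N -> ctr[1]=0
Ev 11: PC=2 idx=0 pred=T actual=T -> ctr[0]=3

Answer: T T T T T T T T T N T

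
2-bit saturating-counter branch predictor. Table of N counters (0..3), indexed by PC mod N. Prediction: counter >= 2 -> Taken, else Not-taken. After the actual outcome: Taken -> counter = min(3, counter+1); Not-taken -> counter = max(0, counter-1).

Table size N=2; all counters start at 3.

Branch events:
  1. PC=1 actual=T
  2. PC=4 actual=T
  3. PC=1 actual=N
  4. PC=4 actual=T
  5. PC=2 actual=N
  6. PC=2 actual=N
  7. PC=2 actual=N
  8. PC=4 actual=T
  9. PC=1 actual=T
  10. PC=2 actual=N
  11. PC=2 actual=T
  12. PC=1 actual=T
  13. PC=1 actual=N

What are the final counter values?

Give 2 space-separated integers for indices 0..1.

Ev 1: PC=1 idx=1 pred=T actual=T -> ctr[1]=3
Ev 2: PC=4 idx=0 pred=T actual=T -> ctr[0]=3
Ev 3: PC=1 idx=1 pred=T actual=N -> ctr[1]=2
Ev 4: PC=4 idx=0 pred=T actual=T -> ctr[0]=3
Ev 5: PC=2 idx=0 pred=T actual=N -> ctr[0]=2
Ev 6: PC=2 idx=0 pred=T actual=N -> ctr[0]=1
Ev 7: PC=2 idx=0 pred=N actual=N -> ctr[0]=0
Ev 8: PC=4 idx=0 pred=N actual=T -> ctr[0]=1
Ev 9: PC=1 idx=1 pred=T actual=T -> ctr[1]=3
Ev 10: PC=2 idx=0 pred=N actual=N -> ctr[0]=0
Ev 11: PC=2 idx=0 pred=N actual=T -> ctr[0]=1
Ev 12: PC=1 idx=1 pred=T actual=T -> ctr[1]=3
Ev 13: PC=1 idx=1 pred=T actual=N -> ctr[1]=2

Answer: 1 2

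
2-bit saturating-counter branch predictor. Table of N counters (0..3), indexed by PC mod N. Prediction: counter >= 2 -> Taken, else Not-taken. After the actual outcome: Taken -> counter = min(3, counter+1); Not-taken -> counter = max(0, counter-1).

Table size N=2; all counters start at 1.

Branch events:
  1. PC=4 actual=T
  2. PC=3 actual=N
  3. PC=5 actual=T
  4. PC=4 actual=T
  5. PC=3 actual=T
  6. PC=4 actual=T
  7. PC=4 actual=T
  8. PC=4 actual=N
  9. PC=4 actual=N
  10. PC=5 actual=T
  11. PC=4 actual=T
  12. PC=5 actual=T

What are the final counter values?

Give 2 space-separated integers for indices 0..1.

Answer: 2 3

Derivation:
Ev 1: PC=4 idx=0 pred=N actual=T -> ctr[0]=2
Ev 2: PC=3 idx=1 pred=N actual=N -> ctr[1]=0
Ev 3: PC=5 idx=1 pred=N actual=T -> ctr[1]=1
Ev 4: PC=4 idx=0 pred=T actual=T -> ctr[0]=3
Ev 5: PC=3 idx=1 pred=N actual=T -> ctr[1]=2
Ev 6: PC=4 idx=0 pred=T actual=T -> ctr[0]=3
Ev 7: PC=4 idx=0 pred=T actual=T -> ctr[0]=3
Ev 8: PC=4 idx=0 pred=T actual=N -> ctr[0]=2
Ev 9: PC=4 idx=0 pred=T actual=N -> ctr[0]=1
Ev 10: PC=5 idx=1 pred=T actual=T -> ctr[1]=3
Ev 11: PC=4 idx=0 pred=N actual=T -> ctr[0]=2
Ev 12: PC=5 idx=1 pred=T actual=T -> ctr[1]=3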